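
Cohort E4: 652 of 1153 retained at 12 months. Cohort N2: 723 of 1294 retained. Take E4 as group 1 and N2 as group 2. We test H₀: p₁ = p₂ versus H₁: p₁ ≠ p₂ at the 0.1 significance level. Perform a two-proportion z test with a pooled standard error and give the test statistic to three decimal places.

p̂₁ = 652/1153 ≈ 0.56548, p̂₂ = 723/1294 ≈ 0.55873.
Pooled p̂ = (652+723)/(1153+1294) = 1375/2447 = 0.56191.
SE = √(0.246167 × 0.0016401) = 0.02009.
z = (0.56548 − 0.55873)/0.02009 = 0.00675/0.02009 = 0.336.
p-value = 2·P(Z > 0.336) ≈ 0.7370, so at α = 0.1 we fail to reject H₀.

z = 0.336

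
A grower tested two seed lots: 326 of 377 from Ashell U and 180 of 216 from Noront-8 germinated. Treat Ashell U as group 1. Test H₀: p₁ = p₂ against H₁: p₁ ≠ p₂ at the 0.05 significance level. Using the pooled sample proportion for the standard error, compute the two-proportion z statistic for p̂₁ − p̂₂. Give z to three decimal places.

z = 1.040

p̂₁ = 326/377 ≈ 0.86472, p̂₂ = 180/216 ≈ 0.83333.
Pooled p̂ = (326+180)/(377+216) = 506/593 = 0.85329.
SE = √(0.125187 × 0.00728215) = 0.03019.
z = (0.86472 − 0.83333)/0.03019 = 0.03139/0.03019 = 1.040.
Two-sided p-value ≈ 2·Φ(−1.040) = 0.2985; since p > α = 0.05, fail to reject H₀.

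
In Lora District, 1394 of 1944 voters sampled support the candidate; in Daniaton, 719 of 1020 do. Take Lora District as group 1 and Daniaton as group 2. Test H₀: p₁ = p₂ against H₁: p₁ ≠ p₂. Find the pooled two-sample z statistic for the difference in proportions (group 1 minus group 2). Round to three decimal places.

z = 0.696

p̂₁ = 1394/1944 = 0.71708, p̂₂ = 719/1020 = 0.70490.
Pooled p̂ = (1394+719)/(1944+1020) = 2113/2964 = 0.71289.
SE = √(0.204679 × 0.0014948) = 0.01749.
z = (0.71708 − 0.70490)/0.01749 = 0.01218/0.01749 = 0.696.
p-value = 2·P(Z > 0.696) ≈ 0.4864.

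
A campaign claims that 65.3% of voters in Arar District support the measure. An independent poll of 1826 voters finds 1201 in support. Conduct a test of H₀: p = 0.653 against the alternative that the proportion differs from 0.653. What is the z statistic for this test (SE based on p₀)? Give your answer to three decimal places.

p̂ = 1201/1826 = 0.65772.
SE = √(p₀(1−p₀)/n) = √(0.22659/1826) = 0.01114.
z = (0.65772 − 0.653)/0.01114 = 0.00472/0.01114 = 0.424.
p-value = 2·P(Z > 0.424) ≈ 0.6717.

z = 0.424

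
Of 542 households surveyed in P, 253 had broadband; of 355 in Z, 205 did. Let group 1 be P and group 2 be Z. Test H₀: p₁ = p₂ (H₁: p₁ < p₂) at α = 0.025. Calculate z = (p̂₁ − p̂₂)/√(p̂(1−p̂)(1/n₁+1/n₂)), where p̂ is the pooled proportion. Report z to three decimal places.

p̂₁ = 253/542 = 0.46679, p̂₂ = 205/355 = 0.57746.
Pooled p̂ = (253+205)/(542+355) = 458/897 = 0.51059.
SE = √(0.249888 × 0.00466192) = 0.03413.
z = (0.46679 − 0.57746)/0.03413 = -0.11067/0.03413 = -3.243.
p-value = P(Z < -3.243) ≈ 0.0006, so at α = 0.025 we reject H₀.

z = -3.243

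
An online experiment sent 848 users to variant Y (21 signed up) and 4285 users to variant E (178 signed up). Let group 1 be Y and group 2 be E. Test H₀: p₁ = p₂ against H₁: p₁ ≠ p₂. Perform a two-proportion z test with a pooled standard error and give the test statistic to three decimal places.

z = -2.312

p̂₁ = 21/848 ≈ 0.024764, p̂₂ = 178/4285 ≈ 0.041540.
Pooled p̂ = (21+178)/(848+4285) = 199/5133 = 0.038769.
SE = √(0.0372657 × 0.00141262) = 0.007255.
z = (0.024764 − 0.041540)/0.007255 = -0.016776/0.007255 = -2.312.
Two-sided p-value ≈ 2·Φ(−2.312) = 0.0208.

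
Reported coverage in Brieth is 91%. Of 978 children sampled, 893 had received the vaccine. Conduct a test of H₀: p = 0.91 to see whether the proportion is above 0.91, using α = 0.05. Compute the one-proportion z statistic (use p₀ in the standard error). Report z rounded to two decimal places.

z = 0.34

p̂ = 893/978 = 0.9131.
SE = √(p₀(1−p₀)/n) = √(0.0819/978) = 0.0092.
z = (0.9131 − 0.91)/0.0092 = 0.0031/0.0092 = 0.34.
p-value = P(Z > 0.337) ≈ 0.3679; since p > α = 0.05, fail to reject H₀.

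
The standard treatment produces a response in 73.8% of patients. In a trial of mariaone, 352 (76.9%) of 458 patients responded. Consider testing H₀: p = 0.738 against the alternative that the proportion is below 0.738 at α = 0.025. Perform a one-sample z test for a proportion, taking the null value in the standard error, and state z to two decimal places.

z = 1.49

p̂ = 352/458 ≈ 0.7686.
Under H₀, SE = √(0.738·0.262/458) = √(0.000422175) = 0.0205.
z = (0.7686 − 0.738)/0.0205 = 0.0306/0.0205 = 1.49.
p-value = P(Z < 1.487) ≈ 0.9315; since p > α = 0.025, fail to reject H₀.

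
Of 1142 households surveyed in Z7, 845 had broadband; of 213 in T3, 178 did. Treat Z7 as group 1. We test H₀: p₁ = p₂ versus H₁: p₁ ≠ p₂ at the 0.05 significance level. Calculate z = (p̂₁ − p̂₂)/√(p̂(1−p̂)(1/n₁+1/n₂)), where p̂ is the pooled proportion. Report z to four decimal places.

p̂₁ = 845/1142 ≈ 0.739930, p̂₂ = 178/213 ≈ 0.835681.
Pooled p̂ = (845+178)/(1142+213) = 1023/1355 = 0.754982.
SE = √(0.184984 × 0.00557049) = 0.032101.
z = (0.739930 − 0.835681)/0.032101 = -0.095751/0.032101 = -2.9828.
p-value = 2·P(Z > 2.983) ≈ 0.0029, so at α = 0.05 we reject H₀.

z = -2.9828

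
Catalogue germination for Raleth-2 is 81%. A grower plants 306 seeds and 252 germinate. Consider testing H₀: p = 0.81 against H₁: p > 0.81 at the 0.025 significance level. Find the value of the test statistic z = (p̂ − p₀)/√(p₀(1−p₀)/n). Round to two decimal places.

z = 0.60

p̂ = 252/306 ≈ 0.8235.
SE = √(p₀(1−p₀)/n) = √(0.1539/306) = 0.0224.
z = (0.8235 − 0.81)/0.0224 = 0.0135/0.0224 = 0.60.
p-value = P(Z > 0.603) ≈ 0.2732, so at α = 0.025 we fail to reject H₀.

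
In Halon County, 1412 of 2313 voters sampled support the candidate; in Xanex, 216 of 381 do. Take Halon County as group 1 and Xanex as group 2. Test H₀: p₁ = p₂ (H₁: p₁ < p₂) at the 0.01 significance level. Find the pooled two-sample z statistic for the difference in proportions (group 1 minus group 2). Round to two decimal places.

z = 1.61

p̂₁ = 1412/2313 = 0.6105, p̂₂ = 216/381 = 0.5669.
Pooled p̂ = (1412+216)/(2313+381) = 1628/2694 = 0.6043.
SE = √(p̂(1−p̂)(1/n₁+1/n₂)) = √(0.6043·0.3957·0.00305701) = √(0.000730993) = 0.0270.
z = (0.6105 − 0.5669)/0.0270 = 0.0436/0.0270 = 1.61.
p-value = P(Z < 1.610) ≈ 0.9463, so at α = 0.01 we fail to reject H₀.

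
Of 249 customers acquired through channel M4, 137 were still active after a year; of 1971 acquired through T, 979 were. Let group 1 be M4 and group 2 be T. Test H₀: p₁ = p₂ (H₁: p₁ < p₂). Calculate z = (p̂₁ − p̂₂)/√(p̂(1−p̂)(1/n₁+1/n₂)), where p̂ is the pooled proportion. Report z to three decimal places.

z = 1.591

p̂₁ = 137/249 ≈ 0.55020, p̂₂ = 979/1971 ≈ 0.49670.
Pooled p̂ = (137+979)/(249+1971) = 1116/2220 = 0.50270.
SE = √(p̂(1−p̂)(1/n₁+1/n₂)) = √(0.50270·0.49730·0.00452342) = √(0.00113082) = 0.03363.
z = (0.55020 − 0.49670)/0.03363 = 0.05350/0.03363 = 1.591.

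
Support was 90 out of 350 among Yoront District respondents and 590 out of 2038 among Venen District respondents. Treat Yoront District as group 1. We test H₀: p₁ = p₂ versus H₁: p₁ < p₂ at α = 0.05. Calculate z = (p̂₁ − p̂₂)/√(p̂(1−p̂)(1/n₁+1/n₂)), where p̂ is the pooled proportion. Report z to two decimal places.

z = -1.24

p̂₁ = 90/350 ≈ 0.2571, p̂₂ = 590/2038 ≈ 0.2895.
Pooled p̂ = (90+590)/(350+2038) = 680/2388 = 0.2848.
SE = √(p̂(1−p̂)(1/n₁+1/n₂)) = √(0.2848·0.7152·0.00334782) = √(0.000681852) = 0.0261.
z = (0.2571 − 0.2895)/0.0261 = -0.0324/0.0261 = -1.24.
p-value = P(Z < -1.239) ≈ 0.1076, so at α = 0.05 we fail to reject H₀.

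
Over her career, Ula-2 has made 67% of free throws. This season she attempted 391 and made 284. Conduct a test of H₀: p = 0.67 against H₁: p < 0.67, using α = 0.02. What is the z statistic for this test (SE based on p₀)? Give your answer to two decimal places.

p̂ = 284/391 = 0.7263.
Standard error under H₀: √(0.67×0.33/391) = 0.0238.
z = (0.7263 − 0.67)/0.0238 = 0.0563/0.0238 = 2.37.
p-value = P(Z < 2.369) ≈ 0.9911, so at α = 0.02 we fail to reject H₀.

z = 2.37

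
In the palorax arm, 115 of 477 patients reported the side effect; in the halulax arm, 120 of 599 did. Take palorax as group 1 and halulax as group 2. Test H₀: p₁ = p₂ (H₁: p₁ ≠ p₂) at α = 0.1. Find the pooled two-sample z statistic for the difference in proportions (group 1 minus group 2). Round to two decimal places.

p̂₁ = 115/477 = 0.2411, p̂₂ = 120/599 = 0.2003.
Pooled p̂ = (115+120)/(477+599) = 235/1076 = 0.2184.
SE = √(0.170702 × 0.00376589) = 0.0254.
z = (0.2411 − 0.2003)/0.0254 = 0.0408/0.0254 = 1.61.
p-value = 2·P(Z > 1.607) ≈ 0.1080. With α = 0.1, fail to reject H₀.

z = 1.61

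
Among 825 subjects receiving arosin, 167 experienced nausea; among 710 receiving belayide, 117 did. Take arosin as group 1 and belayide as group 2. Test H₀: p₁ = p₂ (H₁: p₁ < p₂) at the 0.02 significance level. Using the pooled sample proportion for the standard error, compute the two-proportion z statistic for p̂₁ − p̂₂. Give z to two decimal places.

p̂₁ = 167/825 ≈ 0.2024, p̂₂ = 117/710 ≈ 0.1648.
Pooled p̂ = (167+117)/(825+710) = 284/1535 = 0.1850.
SE = √(p̂(1−p̂)(1/n₁+1/n₂)) = √(0.1850·0.8150·0.00262057) = √(0.000395144) = 0.0199.
z = (0.2024 − 0.1648)/0.0199 = 0.0376/0.0199 = 1.89.
p-value = P(Z < 1.893) ≈ 0.9708, so at α = 0.02 we fail to reject H₀.

z = 1.89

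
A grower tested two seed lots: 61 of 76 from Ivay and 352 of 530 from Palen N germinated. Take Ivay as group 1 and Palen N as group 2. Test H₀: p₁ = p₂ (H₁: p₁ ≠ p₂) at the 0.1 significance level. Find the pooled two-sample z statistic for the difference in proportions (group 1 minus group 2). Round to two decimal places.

z = 2.42

p̂₁ = 61/76 = 0.8026, p̂₂ = 352/530 = 0.6642.
Pooled p̂ = (61+352)/(76+530) = 413/606 = 0.6815.
SE = √(0.217051 × 0.0150447) = 0.0571.
z = (0.8026 − 0.6642)/0.0571 = 0.1384/0.0571 = 2.42.
p-value = 2·P(Z > 2.423) ≈ 0.0154; since p < α = 0.1, reject H₀.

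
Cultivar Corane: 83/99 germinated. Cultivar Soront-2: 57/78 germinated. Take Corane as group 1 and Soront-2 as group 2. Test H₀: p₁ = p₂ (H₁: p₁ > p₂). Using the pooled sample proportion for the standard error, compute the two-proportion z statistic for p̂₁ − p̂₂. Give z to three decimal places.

p̂₁ = 83/99 ≈ 0.83838, p̂₂ = 57/78 ≈ 0.73077.
Pooled p̂ = (83+57)/(99+78) = 140/177 = 0.79096.
SE = √(p̂(1−p̂)(1/n₁+1/n₂)) = √(0.79096·0.20904·0.0229215) = √(0.00378989) = 0.06156.
z = (0.83838 − 0.73077)/0.06156 = 0.10761/0.06156 = 1.748.
p-value = P(Z > 1.748) ≈ 0.0402.

z = 1.748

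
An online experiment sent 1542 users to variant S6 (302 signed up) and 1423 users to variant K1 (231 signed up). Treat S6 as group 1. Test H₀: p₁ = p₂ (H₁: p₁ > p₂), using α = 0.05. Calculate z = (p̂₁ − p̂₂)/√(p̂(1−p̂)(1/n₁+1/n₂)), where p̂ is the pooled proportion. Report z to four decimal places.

z = 2.3745

p̂₁ = 302/1542 ≈ 0.1958495, p̂₂ = 231/1423 ≈ 0.1623331.
Pooled p̂ = (302+231)/(1542+1423) = 533/2965 = 0.1797639.
SE = √(0.147449 × 0.00135125) = 0.0141152.
z = (0.1958495 − 0.1623331)/0.0141152 = 0.0335164/0.0141152 = 2.3745.
p-value = P(Z > 2.374) ≈ 0.0088. With α = 0.05, reject H₀.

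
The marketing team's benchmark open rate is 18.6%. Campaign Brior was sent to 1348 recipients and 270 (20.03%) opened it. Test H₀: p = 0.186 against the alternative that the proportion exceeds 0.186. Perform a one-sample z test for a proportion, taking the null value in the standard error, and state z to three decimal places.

p̂ = 270/1348 ≈ 0.20030.
Under H₀, SE = √(0.186·0.814/1348) = √(0.000112318) = 0.01060.
z = (0.20030 − 0.186)/0.01060 = 0.01430/0.01060 = 1.349.
p-value = P(Z > 1.349) ≈ 0.0887.

z = 1.349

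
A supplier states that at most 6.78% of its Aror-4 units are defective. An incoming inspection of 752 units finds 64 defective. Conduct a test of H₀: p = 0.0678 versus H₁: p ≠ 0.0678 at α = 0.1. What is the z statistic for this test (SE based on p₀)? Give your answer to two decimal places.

z = 1.89

p̂ = 64/752 = 0.08511.
Standard error under H₀: √(0.0678×0.9322/752) = 0.00917.
z = (0.08511 − 0.0678)/0.00917 = 0.01731/0.00917 = 1.89.
p-value = 2·P(Z > 1.888) ≈ 0.0591, so at α = 0.1 we reject H₀.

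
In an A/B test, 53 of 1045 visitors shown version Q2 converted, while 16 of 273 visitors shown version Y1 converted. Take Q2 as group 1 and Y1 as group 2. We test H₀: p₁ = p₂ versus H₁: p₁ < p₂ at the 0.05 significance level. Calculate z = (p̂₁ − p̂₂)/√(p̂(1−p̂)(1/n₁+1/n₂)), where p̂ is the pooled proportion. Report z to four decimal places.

z = -0.5212

p̂₁ = 53/1045 ≈ 0.050718, p̂₂ = 16/273 ≈ 0.058608.
Pooled p̂ = (53+16)/(1045+273) = 69/1318 = 0.052352.
SE = √(p̂(1−p̂)(1/n₁+1/n₂)) = √(0.052352·0.947648·0.00461994) = √(0.000229201) = 0.015139.
z = (0.050718 − 0.058608)/0.015139 = -0.007890/0.015139 = -0.5212.
p-value = P(Z < -0.521) ≈ 0.3011; since p > α = 0.05, fail to reject H₀.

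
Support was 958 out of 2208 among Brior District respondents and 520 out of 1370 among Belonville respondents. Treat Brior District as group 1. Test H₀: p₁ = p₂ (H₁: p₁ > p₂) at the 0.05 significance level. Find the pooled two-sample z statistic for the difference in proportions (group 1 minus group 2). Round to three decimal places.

z = 3.207

p̂₁ = 958/2208 = 0.433877, p̂₂ = 520/1370 = 0.379562.
Pooled p̂ = (958+520)/(2208+1370) = 1478/3578 = 0.413080.
SE = √(p̂(1−p̂)(1/n₁+1/n₂)) = √(0.413080·0.586920·0.00118283) = √(0.00028677) = 0.016934.
z = (0.433877 − 0.379562)/0.016934 = 0.054315/0.016934 = 3.207.
p-value = P(Z > 3.207) ≈ 0.0007. With α = 0.05, reject H₀.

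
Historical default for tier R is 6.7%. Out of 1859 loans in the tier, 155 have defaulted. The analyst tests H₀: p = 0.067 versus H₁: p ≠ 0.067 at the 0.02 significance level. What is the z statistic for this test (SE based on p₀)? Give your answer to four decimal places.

z = 2.8244

p̂ = 155/1859 = 0.0833782.
SE = √(p₀(1−p₀)/n) = √(0.062511/1859) = 0.0057988.
z = (0.0833782 − 0.067)/0.0057988 = 0.0163782/0.0057988 = 2.8244.
p-value = 2·P(Z > 2.824) ≈ 0.0047. With α = 0.02, reject H₀.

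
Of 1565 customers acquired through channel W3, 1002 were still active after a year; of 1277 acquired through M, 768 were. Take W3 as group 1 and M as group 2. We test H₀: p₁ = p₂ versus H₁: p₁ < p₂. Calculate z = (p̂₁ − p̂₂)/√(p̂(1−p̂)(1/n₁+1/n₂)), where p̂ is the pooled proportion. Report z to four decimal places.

z = 2.1253

p̂₁ = 1002/1565 = 0.640256, p̂₂ = 768/1277 = 0.601410.
Pooled p̂ = (1002+768)/(1565+1277) = 1770/2842 = 0.622801.
SE = √(p̂(1−p̂)(1/n₁+1/n₂)) = √(0.622801·0.377199·0.00142206) = √(0.000334071) = 0.018278.
z = (0.640256 − 0.601410)/0.018278 = 0.038846/0.018278 = 2.1253.
p-value = P(Z < 2.125) ≈ 0.9832.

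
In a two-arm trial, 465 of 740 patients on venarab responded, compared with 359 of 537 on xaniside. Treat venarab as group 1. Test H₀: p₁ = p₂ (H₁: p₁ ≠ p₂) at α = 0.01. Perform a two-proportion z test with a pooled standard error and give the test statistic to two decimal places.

p̂₁ = 465/740 = 0.6284, p̂₂ = 359/537 = 0.6685.
Pooled p̂ = (465+359)/(740+537) = 824/1277 = 0.6453.
SE = √(0.228899 × 0.00321355) = 0.0271.
z = (0.6284 − 0.6685)/0.0271 = -0.0401/0.0271 = -1.48.
Two-sided p-value ≈ 2·Φ(−1.480) = 0.1388. With α = 0.01, fail to reject H₀.

z = -1.48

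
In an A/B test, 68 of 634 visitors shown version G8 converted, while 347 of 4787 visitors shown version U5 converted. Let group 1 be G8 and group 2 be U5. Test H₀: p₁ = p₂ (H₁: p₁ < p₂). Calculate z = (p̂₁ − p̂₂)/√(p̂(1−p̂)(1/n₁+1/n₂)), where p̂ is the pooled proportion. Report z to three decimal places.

z = 3.094

p̂₁ = 68/634 = 0.107256, p̂₂ = 347/4787 = 0.072488.
Pooled p̂ = (68+347)/(634+4787) = 415/5421 = 0.076554.
SE = √(0.0706936 × 0.00178619) = 0.011237.
z = (0.107256 − 0.072488)/0.011237 = 0.034768/0.011237 = 3.094.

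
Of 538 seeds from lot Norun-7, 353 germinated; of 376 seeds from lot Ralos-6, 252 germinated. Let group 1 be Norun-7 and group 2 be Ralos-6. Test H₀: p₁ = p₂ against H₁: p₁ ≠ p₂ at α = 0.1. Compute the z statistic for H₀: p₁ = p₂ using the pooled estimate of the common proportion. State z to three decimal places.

z = -0.443

p̂₁ = 353/538 = 0.65613, p̂₂ = 252/376 = 0.67021.
Pooled p̂ = (353+252)/(538+376) = 605/914 = 0.66193.
SE = √(0.22378 × 0.00451831) = 0.03180.
z = (0.65613 − 0.67021)/0.03180 = -0.01408/0.03180 = -0.443.
Two-sided p-value ≈ 2·Φ(−0.443) = 0.6579; since p > α = 0.1, fail to reject H₀.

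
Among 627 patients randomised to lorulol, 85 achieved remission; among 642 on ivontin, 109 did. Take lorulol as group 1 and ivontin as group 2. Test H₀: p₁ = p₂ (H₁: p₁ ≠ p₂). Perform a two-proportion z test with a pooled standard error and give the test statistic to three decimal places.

p̂₁ = 85/627 ≈ 0.13557, p̂₂ = 109/642 ≈ 0.16978.
Pooled p̂ = (85+109)/(627+642) = 194/1269 = 0.15288.
SE = √(0.129505 × 0.00315253) = 0.02021.
z = (0.13557 − 0.16978)/0.02021 = -0.03421/0.02021 = -1.693.

z = -1.693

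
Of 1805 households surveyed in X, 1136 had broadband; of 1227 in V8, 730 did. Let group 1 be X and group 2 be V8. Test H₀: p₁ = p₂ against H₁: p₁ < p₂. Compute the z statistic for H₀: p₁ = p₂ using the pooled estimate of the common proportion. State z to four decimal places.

p̂₁ = 1136/1805 = 0.629363, p̂₂ = 730/1227 = 0.594947.
Pooled p̂ = (1136+730)/(1805+1227) = 1866/3032 = 0.615435.
SE = √(p̂(1−p̂)(1/n₁+1/n₂)) = √(0.615435·0.384565·0.00136901) = √(0.000324011) = 0.018000.
z = (0.629363 − 0.594947)/0.018000 = 0.034416/0.018000 = 1.9120.
p-value = P(Z < 1.912) ≈ 0.9721.

z = 1.9120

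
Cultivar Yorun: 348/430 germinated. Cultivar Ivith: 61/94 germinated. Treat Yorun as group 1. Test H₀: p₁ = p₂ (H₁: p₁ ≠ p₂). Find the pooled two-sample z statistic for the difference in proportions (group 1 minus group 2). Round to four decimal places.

p̂₁ = 348/430 ≈ 0.809302, p̂₂ = 61/94 ≈ 0.648936.
Pooled p̂ = (348+61)/(430+94) = 409/524 = 0.780534.
SE = √(p̂(1−p̂)(1/n₁+1/n₂)) = √(0.780534·0.219466·0.0129639) = √(0.00222072) = 0.047125.
z = (0.809302 − 0.648936)/0.047125 = 0.160366/0.047125 = 3.4030.
p-value = 2·P(Z > 3.403) ≈ 0.0007.

z = 3.4030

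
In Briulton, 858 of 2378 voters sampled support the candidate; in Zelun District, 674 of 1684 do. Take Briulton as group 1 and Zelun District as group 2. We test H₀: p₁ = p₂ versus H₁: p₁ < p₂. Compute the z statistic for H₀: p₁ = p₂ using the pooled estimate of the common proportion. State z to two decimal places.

z = -2.55

p̂₁ = 858/2378 ≈ 0.36081, p̂₂ = 674/1684 ≈ 0.40024.
Pooled p̂ = (858+674)/(2378+1684) = 1532/4062 = 0.37715.
SE = √(0.234909 × 0.00101435) = 0.01544.
z = (0.36081 − 0.40024)/0.01544 = -0.03943/0.01544 = -2.55.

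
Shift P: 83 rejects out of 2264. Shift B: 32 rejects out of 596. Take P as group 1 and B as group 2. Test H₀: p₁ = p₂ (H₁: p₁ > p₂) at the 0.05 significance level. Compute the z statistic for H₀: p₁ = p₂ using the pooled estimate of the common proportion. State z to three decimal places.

z = -1.883

p̂₁ = 83/2264 = 0.036661, p̂₂ = 32/596 = 0.053691.
Pooled p̂ = (83+32)/(2264+596) = 115/2860 = 0.040210.
SE = √(p̂(1−p̂)(1/n₁+1/n₂)) = √(0.040210·0.959790·0.00211955) = √(8.17997e-05) = 0.009044.
z = (0.036661 − 0.053691)/0.009044 = -0.017030/0.009044 = -1.883.
p-value = P(Z > -1.883) ≈ 0.9702. With α = 0.05, fail to reject H₀.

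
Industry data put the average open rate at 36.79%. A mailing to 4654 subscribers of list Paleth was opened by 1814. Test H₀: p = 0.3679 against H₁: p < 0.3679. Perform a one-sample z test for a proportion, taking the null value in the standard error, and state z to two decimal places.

z = 3.09

p̂ = 1814/4654 = 0.38977.
Under H₀, SE = √(0.3679·0.6321/4654) = √(4.99677e-05) = 0.00707.
z = (0.38977 − 0.3679)/0.00707 = 0.02187/0.00707 = 3.09.
p-value = P(Z < 3.094) ≈ 0.9990.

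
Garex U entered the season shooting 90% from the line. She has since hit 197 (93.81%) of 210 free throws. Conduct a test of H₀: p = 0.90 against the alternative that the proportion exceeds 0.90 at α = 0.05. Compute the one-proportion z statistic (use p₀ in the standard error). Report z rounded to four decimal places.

p̂ = 197/210 = 0.938095.
SE = √(p₀(1−p₀)/n) = √(0.09/210) = 0.020702.
z = (0.938095 − 0.9)/0.020702 = 0.038095/0.020702 = 1.8402.
p-value = P(Z > 1.840) ≈ 0.0329; since p < α = 0.05, reject H₀.

z = 1.8402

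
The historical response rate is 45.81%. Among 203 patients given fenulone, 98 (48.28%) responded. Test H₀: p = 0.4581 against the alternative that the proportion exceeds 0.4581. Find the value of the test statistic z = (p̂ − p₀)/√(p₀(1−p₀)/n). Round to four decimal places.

p̂ = 98/203 = 0.482759.
Standard error under H₀: √(0.4581×0.5419/203) = 0.034970.
z = (0.482759 − 0.4581)/0.034970 = 0.024659/0.034970 = 0.7051.
p-value = P(Z > 0.705) ≈ 0.2404.

z = 0.7051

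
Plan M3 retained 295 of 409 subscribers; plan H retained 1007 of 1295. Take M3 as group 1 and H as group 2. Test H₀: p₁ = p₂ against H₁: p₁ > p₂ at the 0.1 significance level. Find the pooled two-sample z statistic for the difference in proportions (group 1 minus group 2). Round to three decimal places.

p̂₁ = 295/409 ≈ 0.721271, p̂₂ = 1007/1295 ≈ 0.777606.
Pooled p̂ = (295+1007)/(409+1295) = 1302/1704 = 0.764085.
SE = √(p̂(1−p̂)(1/n₁+1/n₂)) = √(0.764085·0.235915·0.00321719) = √(0.000579928) = 0.024082.
z = (0.721271 − 0.777606)/0.024082 = -0.056335/0.024082 = -2.339.
p-value = P(Z > -2.339) ≈ 0.9903; since p > α = 0.1, fail to reject H₀.

z = -2.339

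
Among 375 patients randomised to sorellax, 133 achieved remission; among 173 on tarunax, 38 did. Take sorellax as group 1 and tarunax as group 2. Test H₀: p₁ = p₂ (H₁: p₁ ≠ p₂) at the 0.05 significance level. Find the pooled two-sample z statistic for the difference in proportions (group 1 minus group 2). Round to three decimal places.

p̂₁ = 133/375 = 0.35467, p̂₂ = 38/173 = 0.21965.
Pooled p̂ = (133+38)/(375+173) = 171/548 = 0.31204.
SE = √(p̂(1−p̂)(1/n₁+1/n₂)) = √(0.31204·0.68796·0.00844701) = √(0.00181334) = 0.04258.
z = (0.35467 − 0.21965)/0.04258 = 0.13502/0.04258 = 3.171.
p-value = 2·P(Z > 3.171) ≈ 0.0015, so at α = 0.05 we reject H₀.

z = 3.171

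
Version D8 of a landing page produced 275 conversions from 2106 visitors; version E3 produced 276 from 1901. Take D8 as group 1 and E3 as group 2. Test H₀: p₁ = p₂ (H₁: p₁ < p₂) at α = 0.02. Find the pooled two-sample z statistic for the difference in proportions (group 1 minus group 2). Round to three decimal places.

z = -1.341

p̂₁ = 275/2106 ≈ 0.130579, p̂₂ = 276/1901 ≈ 0.145187.
Pooled p̂ = (275+276)/(2106+1901) = 551/4007 = 0.137509.
SE = √(p̂(1−p̂)(1/n₁+1/n₂)) = √(0.137509·0.862491·0.00100087) = √(0.000118704) = 0.010895.
z = (0.130579 − 0.145187)/0.010895 = -0.014608/0.010895 = -1.341.
p-value = P(Z < -1.341) ≈ 0.0900. With α = 0.02, fail to reject H₀.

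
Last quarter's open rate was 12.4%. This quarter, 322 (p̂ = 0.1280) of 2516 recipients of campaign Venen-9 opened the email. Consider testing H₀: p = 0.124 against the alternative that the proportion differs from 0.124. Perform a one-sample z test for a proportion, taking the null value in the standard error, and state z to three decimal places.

p̂ = 322/2516 ≈ 0.12798.
Under H₀, SE = √(0.124·0.876/2516) = √(4.31733e-05) = 0.00657.
z = (0.12798 − 0.124)/0.00657 = 0.00398/0.00657 = 0.606.

z = 0.606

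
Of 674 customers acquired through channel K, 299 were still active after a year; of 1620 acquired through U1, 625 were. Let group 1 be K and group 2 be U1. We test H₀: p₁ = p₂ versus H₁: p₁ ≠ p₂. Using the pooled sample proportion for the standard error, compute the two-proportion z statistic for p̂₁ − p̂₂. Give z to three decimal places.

p̂₁ = 299/674 ≈ 0.44362, p̂₂ = 625/1620 ≈ 0.38580.
Pooled p̂ = (299+625)/(674+1620) = 924/2294 = 0.40279.
SE = √(0.24055 × 0.00210096) = 0.02248.
z = (0.44362 − 0.38580)/0.02248 = 0.05782/0.02248 = 2.572.

z = 2.572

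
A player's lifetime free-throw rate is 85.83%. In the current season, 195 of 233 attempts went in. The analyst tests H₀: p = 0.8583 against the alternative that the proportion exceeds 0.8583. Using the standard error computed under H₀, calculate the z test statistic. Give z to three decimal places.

p̂ = 195/233 = 0.83691.
SE = √(p₀(1−p₀)/n) = √(0.12162/233) = 0.02285.
z = (0.83691 − 0.8583)/0.02285 = -0.02139/0.02285 = -0.936.
p-value = P(Z > -0.936) ≈ 0.8254.

z = -0.936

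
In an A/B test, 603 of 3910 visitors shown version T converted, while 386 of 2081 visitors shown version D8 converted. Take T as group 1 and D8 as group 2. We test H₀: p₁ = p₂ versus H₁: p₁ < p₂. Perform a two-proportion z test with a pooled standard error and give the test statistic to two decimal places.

p̂₁ = 603/3910 ≈ 0.1542, p̂₂ = 386/2081 ≈ 0.1855.
Pooled p̂ = (603+386)/(3910+2081) = 989/5991 = 0.1651.
SE = √(0.137829 × 0.000736293) = 0.0101.
z = (0.1542 − 0.1855)/0.0101 = -0.0313/0.0101 = -3.10.

z = -3.10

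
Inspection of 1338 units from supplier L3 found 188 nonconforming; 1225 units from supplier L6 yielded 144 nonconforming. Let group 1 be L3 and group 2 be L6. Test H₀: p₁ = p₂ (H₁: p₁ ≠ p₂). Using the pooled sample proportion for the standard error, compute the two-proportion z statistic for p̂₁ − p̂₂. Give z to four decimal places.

z = 1.7289

p̂₁ = 188/1338 = 0.1405082, p̂₂ = 144/1225 = 0.1175510.
Pooled p̂ = (188+144)/(1338+1225) = 332/2563 = 0.1295357.
SE = √(p̂(1−p̂)(1/n₁+1/n₂)) = √(0.1295357·0.8704643·0.00156371) = √(0.000176318) = 0.0132785.
z = (0.1405082 − 0.1175510)/0.0132785 = 0.0229572/0.0132785 = 1.7289.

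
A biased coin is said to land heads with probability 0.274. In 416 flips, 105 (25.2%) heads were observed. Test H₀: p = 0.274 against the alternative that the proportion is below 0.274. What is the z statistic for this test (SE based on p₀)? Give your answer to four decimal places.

z = -0.9876

p̂ = 105/416 = 0.252404.
SE = √(p₀(1−p₀)/n) = √(0.19892/416) = 0.021867.
z = (0.252404 − 0.274)/0.021867 = -0.021596/0.021867 = -0.9876.
p-value = P(Z < -0.988) ≈ 0.1617.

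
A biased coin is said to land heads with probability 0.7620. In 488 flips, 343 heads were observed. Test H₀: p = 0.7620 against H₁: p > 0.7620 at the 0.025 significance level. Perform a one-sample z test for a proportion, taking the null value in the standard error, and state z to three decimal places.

p̂ = 343/488 ≈ 0.70287.
Standard error under H₀: √(0.762×0.238/488) = 0.01928.
z = (0.70287 − 0.762)/0.01928 = -0.05913/0.01928 = -3.067.
p-value = P(Z > -3.067) ≈ 0.9989; since p > α = 0.025, fail to reject H₀.

z = -3.067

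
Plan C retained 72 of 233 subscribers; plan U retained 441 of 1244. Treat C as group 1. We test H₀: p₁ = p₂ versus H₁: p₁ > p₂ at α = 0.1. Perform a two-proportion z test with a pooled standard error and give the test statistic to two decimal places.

p̂₁ = 72/233 ≈ 0.3090, p̂₂ = 441/1244 ≈ 0.3545.
Pooled p̂ = (72+441)/(233+1244) = 513/1477 = 0.3473.
SE = √(0.226691 × 0.0050957) = 0.0340.
z = (0.3090 − 0.3545)/0.0340 = -0.0455/0.0340 = -1.34.
p-value = P(Z > -1.338) ≈ 0.9096; since p > α = 0.1, fail to reject H₀.

z = -1.34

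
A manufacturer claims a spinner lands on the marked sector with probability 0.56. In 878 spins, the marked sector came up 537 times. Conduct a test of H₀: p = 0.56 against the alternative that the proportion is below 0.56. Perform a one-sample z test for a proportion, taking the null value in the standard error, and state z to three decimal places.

p̂ = 537/878 ≈ 0.611617.
Under H₀, SE = √(0.56·0.44/878) = √(0.000280638) = 0.016752.
z = (0.611617 − 0.56)/0.016752 = 0.051617/0.016752 = 3.081.

z = 3.081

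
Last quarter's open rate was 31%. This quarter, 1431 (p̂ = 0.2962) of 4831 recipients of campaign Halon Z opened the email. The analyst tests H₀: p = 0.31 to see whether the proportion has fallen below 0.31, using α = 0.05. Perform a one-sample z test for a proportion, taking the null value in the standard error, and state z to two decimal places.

z = -2.07

p̂ = 1431/4831 = 0.29621.
SE = √(p₀(1−p₀)/n) = √(0.2139/4831) = 0.00665.
z = (0.29621 − 0.31)/0.00665 = -0.01379/0.00665 = -2.07.
p-value = P(Z < -2.072) ≈ 0.0191. With α = 0.05, reject H₀.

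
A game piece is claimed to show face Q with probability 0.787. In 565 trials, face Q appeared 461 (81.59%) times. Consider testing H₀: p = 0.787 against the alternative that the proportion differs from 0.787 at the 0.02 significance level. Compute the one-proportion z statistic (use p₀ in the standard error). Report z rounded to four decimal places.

z = 1.6795

p̂ = 461/565 ≈ 0.815929.
SE = √(p₀(1−p₀)/n) = √(0.16763/565) = 0.017225.
z = (0.815929 − 0.787)/0.017225 = 0.028929/0.017225 = 1.6795.
p-value = 2·P(Z > 1.680) ≈ 0.0931, so at α = 0.02 we fail to reject H₀.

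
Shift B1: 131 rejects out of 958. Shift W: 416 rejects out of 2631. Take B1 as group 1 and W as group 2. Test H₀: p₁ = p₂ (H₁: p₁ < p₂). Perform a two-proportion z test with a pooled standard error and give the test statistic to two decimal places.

z = -1.58

p̂₁ = 131/958 = 0.13674, p̂₂ = 416/2631 = 0.15811.
Pooled p̂ = (131+416)/(958+2631) = 547/3589 = 0.15241.
SE = √(p̂(1−p̂)(1/n₁+1/n₂)) = √(0.15241·0.84759·0.00142392) = √(0.000183944) = 0.01356.
z = (0.13674 − 0.15811)/0.01356 = -0.02137/0.01356 = -1.58.
p-value = P(Z < -1.576) ≈ 0.0575.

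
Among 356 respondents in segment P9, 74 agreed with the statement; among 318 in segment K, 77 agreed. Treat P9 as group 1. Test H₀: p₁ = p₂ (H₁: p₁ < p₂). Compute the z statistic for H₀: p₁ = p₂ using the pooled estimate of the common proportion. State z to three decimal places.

z = -1.065

p̂₁ = 74/356 = 0.20787, p̂₂ = 77/318 = 0.24214.
Pooled p̂ = (74+77)/(356+318) = 151/674 = 0.22404.
SE = √(p̂(1−p̂)(1/n₁+1/n₂)) = √(0.22404·0.77596·0.00595364) = √(0.001035) = 0.03217.
z = (0.20787 − 0.24214)/0.03217 = -0.03427/0.03217 = -1.065.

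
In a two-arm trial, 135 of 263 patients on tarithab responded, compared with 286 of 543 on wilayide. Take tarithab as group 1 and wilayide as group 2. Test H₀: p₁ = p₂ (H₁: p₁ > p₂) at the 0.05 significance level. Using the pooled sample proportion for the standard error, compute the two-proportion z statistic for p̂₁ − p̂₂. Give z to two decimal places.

p̂₁ = 135/263 = 0.5133, p̂₂ = 286/543 = 0.5267.
Pooled p̂ = (135+286)/(263+543) = 421/806 = 0.5223.
SE = √(p̂(1−p̂)(1/n₁+1/n₂)) = √(0.5223·0.4777·0.0056439) = √(0.00140816) = 0.0375.
z = (0.5133 − 0.5267)/0.0375 = -0.0134/0.0375 = -0.36.
p-value = P(Z > -0.357) ≈ 0.6394; since p > α = 0.05, fail to reject H₀.

z = -0.36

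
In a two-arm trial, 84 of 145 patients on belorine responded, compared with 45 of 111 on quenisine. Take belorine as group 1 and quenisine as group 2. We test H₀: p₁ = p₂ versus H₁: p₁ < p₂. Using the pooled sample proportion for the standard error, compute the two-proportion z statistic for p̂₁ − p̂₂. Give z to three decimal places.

z = 2.758

p̂₁ = 84/145 = 0.57931, p̂₂ = 45/111 = 0.40541.
Pooled p̂ = (84+45)/(145+111) = 129/256 = 0.50391.
SE = √(0.249985 × 0.0159056) = 0.06306.
z = (0.57931 − 0.40541)/0.06306 = 0.17390/0.06306 = 2.758.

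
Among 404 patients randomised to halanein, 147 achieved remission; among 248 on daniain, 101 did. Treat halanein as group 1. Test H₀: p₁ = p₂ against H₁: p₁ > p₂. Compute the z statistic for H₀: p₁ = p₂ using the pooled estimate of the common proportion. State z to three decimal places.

p̂₁ = 147/404 ≈ 0.36386, p̂₂ = 101/248 ≈ 0.40726.
Pooled p̂ = (147+101)/(404+248) = 248/652 = 0.38037.
SE = √(p̂(1−p̂)(1/n₁+1/n₂)) = √(0.38037·0.61963·0.00650751) = √(0.00153374) = 0.03916.
z = (0.36386 − 0.40726)/0.03916 = -0.04340/0.03916 = -1.108.
p-value = P(Z > -1.108) ≈ 0.8661.

z = -1.108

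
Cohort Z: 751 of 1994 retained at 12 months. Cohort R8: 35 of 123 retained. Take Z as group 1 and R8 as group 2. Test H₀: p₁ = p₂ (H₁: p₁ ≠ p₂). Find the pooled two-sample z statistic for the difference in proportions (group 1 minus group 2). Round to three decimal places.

p̂₁ = 751/1994 ≈ 0.37663, p̂₂ = 35/123 ≈ 0.28455.
Pooled p̂ = (751+35)/(1994+123) = 786/2117 = 0.37128.
SE = √(0.233431 × 0.00863159) = 0.04489.
z = (0.37663 − 0.28455)/0.04489 = 0.09208/0.04489 = 2.051.
Two-sided p-value ≈ 2·Φ(−2.051) = 0.0402.

z = 2.051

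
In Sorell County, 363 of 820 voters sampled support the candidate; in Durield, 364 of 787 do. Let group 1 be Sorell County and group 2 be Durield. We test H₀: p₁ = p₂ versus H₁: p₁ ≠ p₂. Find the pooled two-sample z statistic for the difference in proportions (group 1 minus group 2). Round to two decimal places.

p̂₁ = 363/820 = 0.4427, p̂₂ = 364/787 = 0.4625.
Pooled p̂ = (363+364)/(820+787) = 727/1607 = 0.4524.
SE = √(p̂(1−p̂)(1/n₁+1/n₂)) = √(0.4524·0.5476·0.00249016) = √(0.000616897) = 0.0248.
z = (0.4427 − 0.4625)/0.0248 = -0.0198/0.0248 = -0.80.
Two-sided p-value ≈ 2·Φ(−0.799) = 0.4246.

z = -0.80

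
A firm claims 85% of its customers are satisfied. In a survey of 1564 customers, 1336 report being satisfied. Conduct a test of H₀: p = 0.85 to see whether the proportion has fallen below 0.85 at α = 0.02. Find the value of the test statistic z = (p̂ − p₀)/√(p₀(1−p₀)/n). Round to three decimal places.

z = 0.467

p̂ = 1336/1564 ≈ 0.85422.
Standard error under H₀: √(0.85×0.15/1564) = 0.00903.
z = (0.85422 − 0.85)/0.00903 = 0.00422/0.00903 = 0.467.
p-value = P(Z < 0.467) ≈ 0.6799; since p > α = 0.02, fail to reject H₀.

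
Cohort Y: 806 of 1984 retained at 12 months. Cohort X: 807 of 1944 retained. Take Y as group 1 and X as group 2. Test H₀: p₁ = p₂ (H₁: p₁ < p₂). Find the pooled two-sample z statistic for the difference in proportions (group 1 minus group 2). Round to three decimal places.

z = -0.565

p̂₁ = 806/1984 = 0.40625, p̂₂ = 807/1944 = 0.41512.
Pooled p̂ = (806+807)/(1984+1944) = 1613/3928 = 0.41064.
SE = √(p̂(1−p̂)(1/n₁+1/n₂)) = √(0.41064·0.58936·0.00101844) = √(0.000246477) = 0.01570.
z = (0.40625 − 0.41512)/0.01570 = -0.00887/0.01570 = -0.565.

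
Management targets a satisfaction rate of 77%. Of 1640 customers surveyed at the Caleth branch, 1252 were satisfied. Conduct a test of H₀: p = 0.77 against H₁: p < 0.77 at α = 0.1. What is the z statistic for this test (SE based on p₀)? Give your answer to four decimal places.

p̂ = 1252/1640 ≈ 0.763415.
Under H₀, SE = √(0.77·0.23/1640) = √(0.000107988) = 0.010392.
z = (0.763415 − 0.77)/0.010392 = -0.006585/0.010392 = -0.6337.
p-value = P(Z < -0.634) ≈ 0.2631; since p > α = 0.1, fail to reject H₀.

z = -0.6337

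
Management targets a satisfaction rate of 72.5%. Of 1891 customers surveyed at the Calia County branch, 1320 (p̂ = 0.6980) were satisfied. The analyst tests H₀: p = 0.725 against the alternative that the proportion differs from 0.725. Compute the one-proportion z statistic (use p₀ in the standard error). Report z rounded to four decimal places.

p̂ = 1320/1891 ≈ 0.698043.
SE = √(p₀(1−p₀)/n) = √(0.19937/1891) = 0.010268.
z = (0.698043 − 0.725)/0.010268 = -0.026957/0.010268 = -2.6253.
Two-sided p-value ≈ 2·Φ(−2.625) = 0.0087.

z = -2.6253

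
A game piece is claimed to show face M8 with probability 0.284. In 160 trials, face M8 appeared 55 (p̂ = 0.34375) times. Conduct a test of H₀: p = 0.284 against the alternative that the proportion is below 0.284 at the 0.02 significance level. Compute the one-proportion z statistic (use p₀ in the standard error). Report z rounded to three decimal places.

p̂ = 55/160 ≈ 0.34375.
Under H₀, SE = √(0.284·0.716/160) = √(0.0012709) = 0.03565.
z = (0.34375 − 0.284)/0.03565 = 0.05975/0.03565 = 1.676.
p-value = P(Z < 1.676) ≈ 0.9531, so at α = 0.02 we fail to reject H₀.

z = 1.676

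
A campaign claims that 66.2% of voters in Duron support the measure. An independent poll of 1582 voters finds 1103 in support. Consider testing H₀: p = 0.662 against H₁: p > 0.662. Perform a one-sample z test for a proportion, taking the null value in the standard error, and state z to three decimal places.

z = 2.961

p̂ = 1103/1582 = 0.697219.
Standard error under H₀: √(0.662×0.338/1582) = 0.011893.
z = (0.697219 − 0.662)/0.011893 = 0.035219/0.011893 = 2.961.
p-value = P(Z > 2.961) ≈ 0.0015.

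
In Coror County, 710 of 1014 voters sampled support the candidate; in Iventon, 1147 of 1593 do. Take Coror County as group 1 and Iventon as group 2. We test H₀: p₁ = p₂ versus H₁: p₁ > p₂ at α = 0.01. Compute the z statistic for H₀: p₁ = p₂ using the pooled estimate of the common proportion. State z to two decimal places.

p̂₁ = 710/1014 ≈ 0.7002, p̂₂ = 1147/1593 ≈ 0.7200.
Pooled p̂ = (710+1147)/(1014+1593) = 1857/2607 = 0.7123.
SE = √(p̂(1−p̂)(1/n₁+1/n₂)) = √(0.7123·0.2877·0.00161394) = √(0.000330734) = 0.0182.
z = (0.7002 − 0.7200)/0.0182 = -0.0198/0.0182 = -1.09.
p-value = P(Z > -1.090) ≈ 0.8622. With α = 0.01, fail to reject H₀.

z = -1.09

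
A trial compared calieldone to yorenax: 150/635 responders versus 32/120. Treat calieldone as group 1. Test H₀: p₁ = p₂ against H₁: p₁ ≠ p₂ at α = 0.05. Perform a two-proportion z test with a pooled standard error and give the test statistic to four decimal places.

z = -0.7151

p̂₁ = 150/635 ≈ 0.236220, p̂₂ = 32/120 ≈ 0.266667.
Pooled p̂ = (150+32)/(635+120) = 182/755 = 0.241060.
SE = √(0.18295 × 0.00990814) = 0.042576.
z = (0.236220 − 0.266667)/0.042576 = -0.030447/0.042576 = -0.7151.
Two-sided p-value ≈ 2·Φ(−0.715) = 0.4745, so at α = 0.05 we fail to reject H₀.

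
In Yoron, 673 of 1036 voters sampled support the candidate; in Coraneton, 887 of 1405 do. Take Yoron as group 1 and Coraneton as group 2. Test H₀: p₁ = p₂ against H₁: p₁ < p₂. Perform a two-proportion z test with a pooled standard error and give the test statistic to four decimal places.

p̂₁ = 673/1036 ≈ 0.649614, p̂₂ = 887/1405 ≈ 0.631317.
Pooled p̂ = (673+887)/(1036+1405) = 1560/2441 = 0.639082.
SE = √(0.230656 × 0.00167699) = 0.019667.
z = (0.649614 − 0.631317)/0.019667 = 0.018297/0.019667 = 0.9303.

z = 0.9303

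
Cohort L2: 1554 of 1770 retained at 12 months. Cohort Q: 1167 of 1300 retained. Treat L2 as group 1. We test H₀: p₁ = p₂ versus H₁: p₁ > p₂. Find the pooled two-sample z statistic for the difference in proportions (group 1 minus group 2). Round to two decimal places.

z = -1.70

p̂₁ = 1554/1770 ≈ 0.8780, p̂₂ = 1167/1300 ≈ 0.8977.
Pooled p̂ = (1554+1167)/(1770+1300) = 2721/3070 = 0.8863.
SE = √(p̂(1−p̂)(1/n₁+1/n₂)) = √(0.8863·0.1137·0.0013342) = √(0.000134431) = 0.0116.
z = (0.8780 − 0.8977)/0.0116 = -0.0197/0.0116 = -1.70.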